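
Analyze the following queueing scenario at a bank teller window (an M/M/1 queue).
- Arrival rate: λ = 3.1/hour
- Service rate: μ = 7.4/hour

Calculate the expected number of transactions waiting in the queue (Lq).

ρ = λ/μ = 3.1/7.4 = 0.4189
For M/M/1: Lq = λ²/(μ(μ-λ))
Lq = 9.61/(7.4 × 4.30)
Lq = 0.3020 transactions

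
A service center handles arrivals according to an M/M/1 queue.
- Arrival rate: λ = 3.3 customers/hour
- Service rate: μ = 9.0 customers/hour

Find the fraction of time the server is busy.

Server utilization: ρ = λ/μ
ρ = 3.3/9.0 = 0.3667
The server is busy 36.67% of the time.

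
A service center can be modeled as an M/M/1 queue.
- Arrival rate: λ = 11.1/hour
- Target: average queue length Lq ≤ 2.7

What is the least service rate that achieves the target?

For M/M/1: Lq = λ²/(μ(μ-λ))
Need Lq ≤ 2.7, i.e. μ(μ-λ) ≥ λ²/2.7
μ² - 11.1μ - 123.21/2.7 ≥ 0  →  μ² - 11.1μ - 45.63333 ≥ 0
Quadratic formula (positive root): μ = [λ + √(λ² + 4×45.63333)]/2
Discriminant: 123.21 + 4×45.63333 = 305.7433, √305.7433 = 17.48552
μ ≥ (11.1 + 17.48552)/2 = 14.2928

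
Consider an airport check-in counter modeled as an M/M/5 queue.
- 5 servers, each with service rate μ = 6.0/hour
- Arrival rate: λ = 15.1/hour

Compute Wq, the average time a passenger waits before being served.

Traffic intensity: ρ = λ/(cμ) = 15.1/(5×6.0) = 0.5033
Since ρ = 0.5033 < 1, system is stable.
Offered load a = λ/μ = cρ = 15.1/6.0 = 2.5167
P₀ = [ Σₙ₌₀^4 aⁿ/n! + a^5/(5!(1-ρ)) ]⁻¹
Σ = a^0/0! + a^1/1! + a^2/2! + a^3/3! + a^4/4! = 1.0000 + 2.5167 + 3.1668 + 2.6566 + 1.6714 = 11.0115
a^5/(5!(1-ρ)) = 100.9552/(120 × 0.49667) = 1.6939
P₀ = 1/(11.0115 + 1.6939) = 0.07871
Lq = P₀·a^5·ρ / (5!(1-ρ)²) = 0.07871 × 100.9552 × 0.5033 / (120 × 0.2467) = 0.1351
Wq = Lq/λ = 0.13511/15.1 = 0.008948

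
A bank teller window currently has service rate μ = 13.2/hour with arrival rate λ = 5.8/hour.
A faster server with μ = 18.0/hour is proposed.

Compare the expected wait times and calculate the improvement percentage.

System 1: ρ₁ = 5.8/13.2 = 0.4394, W₁ = 1/(13.2-5.8) = 0.135135
System 2: ρ₂ = 5.8/18.0 = 0.3222, W₂ = 1/(18.0-5.8) = 0.0819672
Improvement: (W₁-W₂)/W₁ = (0.135135-0.0819672)/0.135135 = 39.34%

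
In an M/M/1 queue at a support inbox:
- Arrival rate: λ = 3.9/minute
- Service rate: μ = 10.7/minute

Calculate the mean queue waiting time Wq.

First, compute utilization: ρ = λ/μ = 3.9/10.7 = 0.3645
For M/M/1: Wq = λ/(μ(μ-λ))
Wq = 3.9/(10.7 × (10.7-3.9))
Wq = 3.9/(10.7 × 6.80)
Wq = 0.05360 minutes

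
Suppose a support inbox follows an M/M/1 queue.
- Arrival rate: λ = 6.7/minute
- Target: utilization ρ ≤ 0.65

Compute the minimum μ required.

ρ = λ/μ, so μ = λ/ρ
μ ≥ 6.7/0.65 = 10.3077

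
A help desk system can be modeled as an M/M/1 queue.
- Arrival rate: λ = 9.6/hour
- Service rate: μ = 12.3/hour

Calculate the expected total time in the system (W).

First, compute utilization: ρ = λ/μ = 9.6/12.3 = 0.7805
For M/M/1: W = 1/(μ-λ)
W = 1/(12.3-9.6) = 1/2.70
W = 0.3704 hours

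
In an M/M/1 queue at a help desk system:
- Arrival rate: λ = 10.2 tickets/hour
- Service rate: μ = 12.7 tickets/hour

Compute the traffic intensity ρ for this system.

Server utilization: ρ = λ/μ
ρ = 10.2/12.7 = 0.8031
The server is busy 80.31% of the time.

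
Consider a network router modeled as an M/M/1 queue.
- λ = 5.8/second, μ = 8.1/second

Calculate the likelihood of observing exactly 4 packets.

ρ = λ/μ = 5.8/8.1 = 0.71605
P(n) = (1-ρ)ρⁿ
P(4) = (1-0.71605) × 0.71605^4
P(4) = 0.28395 × 0.26289
P(4) = 0.07465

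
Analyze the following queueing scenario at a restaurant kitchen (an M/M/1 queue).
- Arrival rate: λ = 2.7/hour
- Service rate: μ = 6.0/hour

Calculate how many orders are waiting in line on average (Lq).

ρ = λ/μ = 2.7/6.0 = 0.4500
For M/M/1: Lq = λ²/(μ(μ-λ))
Lq = 7.29/(6.0 × 3.30)
Lq = 0.3682 orders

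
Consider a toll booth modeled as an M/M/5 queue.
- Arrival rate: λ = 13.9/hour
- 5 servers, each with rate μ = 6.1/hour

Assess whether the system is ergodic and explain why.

Stability requires ρ = λ/(cμ) < 1
ρ = 13.9/(5 × 6.1) = 13.9/30.50 = 0.4557
Since 0.4557 < 1, the system is STABLE.
The servers are busy 45.57% of the time.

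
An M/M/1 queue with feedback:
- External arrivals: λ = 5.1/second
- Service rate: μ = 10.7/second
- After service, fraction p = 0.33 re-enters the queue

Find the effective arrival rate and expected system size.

Effective arrival rate: λ_eff = λ/(1-p) = 5.1/(1-0.33) = 5.1/0.67 = 7.6119
ρ = λ_eff/μ = 7.6119/10.7 = 0.7114
L = ρ/(1-ρ) = 0.7114/(1-0.7114) = 2.4650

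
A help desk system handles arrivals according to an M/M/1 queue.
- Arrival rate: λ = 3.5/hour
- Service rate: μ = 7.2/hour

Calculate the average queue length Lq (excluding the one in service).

ρ = λ/μ = 3.5/7.2 = 0.4861
For M/M/1: Lq = λ²/(μ(μ-λ))
Lq = 12.25/(7.2 × 3.70)
Lq = 0.4598 tickets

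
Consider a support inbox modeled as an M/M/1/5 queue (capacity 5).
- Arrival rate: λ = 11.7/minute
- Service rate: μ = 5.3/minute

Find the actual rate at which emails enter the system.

ρ = λ/μ = 11.7/5.3 = 2.20755
P₀ = (1-ρ)/(1-ρ^(K+1)) = (1-2.20755)/(1-2.20755^6) = -1.2075/-114.7346 = 0.01052
P_K = P₀×ρ^K = 0.010525 × 2.20755^5 = 0.010525 × 52.4267 = 0.5518
λ_eff = λ(1-P_K) = 11.7 × (1 - 0.55178) = 11.7 × 0.44822 = 5.2442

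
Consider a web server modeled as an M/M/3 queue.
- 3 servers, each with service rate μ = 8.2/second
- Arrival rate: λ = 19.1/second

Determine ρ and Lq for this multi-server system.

Traffic intensity: ρ = λ/(cμ) = 19.1/(3×8.2) = 0.7764
Since ρ = 0.7764 < 1, system is stable.
Offered load a = λ/μ = cρ = 19.1/8.2 = 2.3293
P₀ = [ Σₙ₌₀^2 aⁿ/n! + a^3/(3!(1-ρ)) ]⁻¹
Σ = a^0/0! + a^1/1! + a^2/2! = 1.0000 + 2.3293 + 2.7127 = 6.0420
a^3/(3!(1-ρ)) = 12.6374/(6 × 0.223577) = 9.4206
P₀ = 1/(6.0420 + 9.4206) = 0.06467
Lq = P₀·a^3·ρ / (3!(1-ρ)²) = 0.0646720 × 12.6374 × 0.776423 / (6 × 0.0499868) = 2.1158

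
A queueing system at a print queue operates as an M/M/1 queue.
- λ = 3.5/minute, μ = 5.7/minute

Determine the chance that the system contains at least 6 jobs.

ρ = λ/μ = 3.5/5.7 = 0.61404
P(N ≥ n) = ρⁿ
P(N ≥ 6) = 0.61404^6
P(N ≥ 6) = 0.05360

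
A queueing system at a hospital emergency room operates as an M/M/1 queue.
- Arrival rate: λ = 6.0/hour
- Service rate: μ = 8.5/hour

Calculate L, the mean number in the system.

ρ = λ/μ = 6.0/8.5 = 0.7059
For M/M/1: L = λ/(μ-λ)
L = 6.0/(8.5-6.0) = 6.0/2.50
L = 2.4000 patients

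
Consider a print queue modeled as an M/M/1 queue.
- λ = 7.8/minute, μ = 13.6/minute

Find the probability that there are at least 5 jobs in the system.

ρ = λ/μ = 7.8/13.6 = 0.57353
P(N ≥ n) = ρⁿ
P(N ≥ 5) = 0.57353^5
P(N ≥ 5) = 0.06206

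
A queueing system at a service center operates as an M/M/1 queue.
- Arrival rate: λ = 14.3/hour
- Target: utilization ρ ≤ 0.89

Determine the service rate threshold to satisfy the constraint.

ρ = λ/μ, so μ = λ/ρ
μ ≥ 14.3/0.89 = 16.0674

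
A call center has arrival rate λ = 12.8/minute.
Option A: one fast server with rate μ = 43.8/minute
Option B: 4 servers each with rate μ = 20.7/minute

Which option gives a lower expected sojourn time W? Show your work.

Option A: single server μ = 43.8 (M/M/1)
  ρ_A = 12.8/43.8 = 0.2922
  W_A = 1/(μ-λ) = 1/(43.8-12.8) = 1/31.00 = 0.03226

Option B: 4 servers μ = 20.7 (M/M/4)
  ρ_B = λ/(cμ) = 12.8/(4×20.7) = 0.1546
  Offered load a = λ/μ = cρ = 12.8/20.7 = 0.6184
  P₀ = [ Σₙ₌₀^3 aⁿ/n! + a^4/(4!(1-ρ)) ]⁻¹
  Σ = a^0/0! + a^1/1! + a^2/2! + a^3/3! = 1.0000 + 0.61836 + 0.19118 + 0.039406 = 1.8489
  a^4/(4!(1-ρ)) = 0.1462/(24 × 0.8454) = 0.007206
  P₀ = 1/(1.84895 + 0.00720576) = 0.5387
  Lq = P₀·a^4·ρ / (4!(1-ρ)²) = 0.5387 × 0.1462 × 0.1546 / (24 × 0.7147) = 0.0007099
  Wq_B = Lq/λ = 0.000709868/12.8 = 0.000055458
  W_B = Wq_B + 1/μ = 0.000055458 + 0.048309 = 0.04836

Since W_A = 0.03226 < W_B = 0.04836, Option A (single fast server) has the shorter time in system.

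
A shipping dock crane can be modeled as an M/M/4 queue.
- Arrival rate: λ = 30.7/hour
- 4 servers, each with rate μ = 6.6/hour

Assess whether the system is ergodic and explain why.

Stability requires ρ = λ/(cμ) < 1
ρ = 30.7/(4 × 6.6) = 30.7/26.40 = 1.1629
Since 1.1629 ≥ 1, the system is UNSTABLE.
Need c > λ/μ = 30.7/6.6 = 4.65.
Minimum servers needed: c = 5.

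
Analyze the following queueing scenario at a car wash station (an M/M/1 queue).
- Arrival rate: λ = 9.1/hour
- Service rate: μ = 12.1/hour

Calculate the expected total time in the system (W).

First, compute utilization: ρ = λ/μ = 9.1/12.1 = 0.7521
For M/M/1: W = 1/(μ-λ)
W = 1/(12.1-9.1) = 1/3.00
W = 0.3333 hours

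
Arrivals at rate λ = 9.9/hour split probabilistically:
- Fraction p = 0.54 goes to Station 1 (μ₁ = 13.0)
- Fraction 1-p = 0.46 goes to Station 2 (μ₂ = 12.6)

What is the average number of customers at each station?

Effective rates: λ₁ = 9.9×0.54 = 5.346, λ₂ = 9.9×0.46 = 4.554
Station 1: ρ₁ = 5.346/13.0 = 0.41123, L₁ = ρ₁/(1-ρ₁) = 0.41123/(1-0.41123) = 0.6985
Station 2: ρ₂ = 4.554/12.6 = 0.36143, L₂ = ρ₂/(1-ρ₂) = 0.36143/(1-0.36143) = 0.5660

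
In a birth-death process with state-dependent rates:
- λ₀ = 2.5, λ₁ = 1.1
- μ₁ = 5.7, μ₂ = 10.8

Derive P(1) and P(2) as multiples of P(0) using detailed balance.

Balance equations:
State 0: λ₀P₀ = μ₁P₁ → P₁ = (λ₀/μ₁)P₀ = (2.5/5.7)P₀ = 0.4386P₀
State 1: P₂ = (λ₀λ₁)/(μ₁μ₂)P₀ = (2.5×1.1)/(5.7×10.8)P₀ = 0.04467P₀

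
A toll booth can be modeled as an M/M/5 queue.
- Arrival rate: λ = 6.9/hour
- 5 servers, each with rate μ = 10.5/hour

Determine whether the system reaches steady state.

Stability requires ρ = λ/(cμ) < 1
ρ = 6.9/(5 × 10.5) = 6.9/52.50 = 0.1314
Since 0.1314 < 1, the system is STABLE.
The servers are busy 13.14% of the time.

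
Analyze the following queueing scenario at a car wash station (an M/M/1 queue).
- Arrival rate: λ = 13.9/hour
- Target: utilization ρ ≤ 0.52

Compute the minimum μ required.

ρ = λ/μ, so μ = λ/ρ
μ ≥ 13.9/0.52 = 26.7308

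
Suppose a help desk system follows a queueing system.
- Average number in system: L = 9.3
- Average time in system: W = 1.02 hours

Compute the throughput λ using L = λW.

Little's Law: L = λW, so λ = L/W
λ = 9.3/1.02 = 9.1176 tickets/hour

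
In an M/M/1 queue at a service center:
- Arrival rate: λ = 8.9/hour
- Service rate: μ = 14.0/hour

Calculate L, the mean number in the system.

ρ = λ/μ = 8.9/14.0 = 0.6357
For M/M/1: L = λ/(μ-λ)
L = 8.9/(14.0-8.9) = 8.9/5.10
L = 1.7451 customers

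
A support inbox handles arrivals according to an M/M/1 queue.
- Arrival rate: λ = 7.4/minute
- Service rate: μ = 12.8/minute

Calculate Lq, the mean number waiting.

ρ = λ/μ = 7.4/12.8 = 0.5781
For M/M/1: Lq = λ²/(μ(μ-λ))
Lq = 54.76/(12.8 × 5.40)
Lq = 0.7922 emails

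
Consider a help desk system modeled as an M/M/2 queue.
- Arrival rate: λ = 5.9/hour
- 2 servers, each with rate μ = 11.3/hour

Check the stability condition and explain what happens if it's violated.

Stability requires ρ = λ/(cμ) < 1
ρ = 5.9/(2 × 11.3) = 5.9/22.60 = 0.2611
Since 0.2611 < 1, the system is STABLE.
The servers are busy 26.11% of the time.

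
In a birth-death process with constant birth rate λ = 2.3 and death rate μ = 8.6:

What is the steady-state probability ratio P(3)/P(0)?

For constant rates: P(n)/P(0) = (λ/μ)^n
P(3)/P(0) = (2.3/8.6)^3 = 0.26744^3 = 0.01913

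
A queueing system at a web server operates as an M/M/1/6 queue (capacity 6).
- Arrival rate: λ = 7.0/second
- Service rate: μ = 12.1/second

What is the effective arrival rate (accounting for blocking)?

ρ = λ/μ = 7.0/12.1 = 0.57851
P₀ = (1-ρ)/(1-ρ^(K+1)) = (1-0.57851)/(1-0.57851^7) = 0.4215/0.9783 = 0.4308
P_K = P₀×ρ^K = 0.4308 × 0.57851^6 = 0.4308 × 0.03749 = 0.01615
λ_eff = λ(1-P_K) = 7.0 × (1 - 0.01615) = 7.0 × 0.98385 = 6.8869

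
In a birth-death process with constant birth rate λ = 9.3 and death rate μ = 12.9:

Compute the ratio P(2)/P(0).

For constant rates: P(n)/P(0) = (λ/μ)^n
P(2)/P(0) = (9.3/12.9)^2 = 0.7209^2 = 0.5197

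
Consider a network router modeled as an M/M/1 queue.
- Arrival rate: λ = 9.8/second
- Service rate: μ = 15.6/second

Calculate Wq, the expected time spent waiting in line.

First, compute utilization: ρ = λ/μ = 9.8/15.6 = 0.6282
For M/M/1: Wq = λ/(μ(μ-λ))
Wq = 9.8/(15.6 × (15.6-9.8))
Wq = 9.8/(15.6 × 5.80)
Wq = 0.1083 seconds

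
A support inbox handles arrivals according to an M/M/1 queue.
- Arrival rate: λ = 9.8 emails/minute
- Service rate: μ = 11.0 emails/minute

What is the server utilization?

Server utilization: ρ = λ/μ
ρ = 9.8/11.0 = 0.8909
The server is busy 89.09% of the time.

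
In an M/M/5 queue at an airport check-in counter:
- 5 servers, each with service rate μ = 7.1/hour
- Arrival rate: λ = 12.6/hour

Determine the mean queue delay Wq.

Traffic intensity: ρ = λ/(cμ) = 12.6/(5×7.1) = 0.3549
Since ρ = 0.3549 < 1, system is stable.
Offered load a = λ/μ = cρ = 12.6/7.1 = 1.7746
P₀ = [ Σₙ₌₀^4 aⁿ/n! + a^5/(5!(1-ρ)) ]⁻¹
Σ = a^0/0! + a^1/1! + a^2/2! + a^3/3! + a^4/4! = 1.0000 + 1.7746 + 1.5747 + 0.9315 + 0.4133 = 5.6941
a^5/(5!(1-ρ)) = 17.6020/(120 × 0.6451) = 0.2274
P₀ = 1/(5.6941 + 0.2274) = 0.1689
Lq = P₀·a^5·ρ / (5!(1-ρ)²) = 0.1689 × 17.6020 × 0.3549 / (120 × 0.4161) = 0.02113
Wq = Lq/λ = 0.02113/12.6 = 0.001677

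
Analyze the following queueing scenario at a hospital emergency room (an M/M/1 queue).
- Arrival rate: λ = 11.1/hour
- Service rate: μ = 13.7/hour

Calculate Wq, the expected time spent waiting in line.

First, compute utilization: ρ = λ/μ = 11.1/13.7 = 0.8102
For M/M/1: Wq = λ/(μ(μ-λ))
Wq = 11.1/(13.7 × (13.7-11.1))
Wq = 11.1/(13.7 × 2.60)
Wq = 0.3116 hours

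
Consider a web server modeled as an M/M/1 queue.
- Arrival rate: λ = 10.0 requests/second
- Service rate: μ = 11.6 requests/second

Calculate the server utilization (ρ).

Server utilization: ρ = λ/μ
ρ = 10.0/11.6 = 0.8621
The server is busy 86.21% of the time.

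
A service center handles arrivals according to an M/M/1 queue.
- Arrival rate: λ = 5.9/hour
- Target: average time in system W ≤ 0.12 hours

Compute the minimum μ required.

For M/M/1: W = 1/(μ-λ)
Need W ≤ 0.12, so 1/(μ-λ) ≤ 0.12
μ - λ ≥ 1/0.12 = 8.3333
μ ≥ 5.9 + 8.3333 = 14.2333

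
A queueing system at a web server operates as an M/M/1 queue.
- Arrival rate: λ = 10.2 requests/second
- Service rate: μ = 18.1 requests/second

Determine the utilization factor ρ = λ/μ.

Server utilization: ρ = λ/μ
ρ = 10.2/18.1 = 0.5635
The server is busy 56.35% of the time.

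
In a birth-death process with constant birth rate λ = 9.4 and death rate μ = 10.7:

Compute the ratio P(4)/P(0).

For constant rates: P(n)/P(0) = (λ/μ)^n
P(4)/P(0) = (9.4/10.7)^4 = 0.8785^4 = 0.5956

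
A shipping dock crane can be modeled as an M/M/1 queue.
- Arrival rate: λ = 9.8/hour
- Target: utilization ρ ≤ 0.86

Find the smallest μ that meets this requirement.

ρ = λ/μ, so μ = λ/ρ
μ ≥ 9.8/0.86 = 11.3953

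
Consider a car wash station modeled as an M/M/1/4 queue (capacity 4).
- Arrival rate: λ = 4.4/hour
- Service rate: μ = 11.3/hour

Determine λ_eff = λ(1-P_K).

ρ = λ/μ = 4.4/11.3 = 0.38938
P₀ = (1-ρ)/(1-ρ^(K+1)) = (1-0.38938)/(1-0.38938^5) = 0.6106/0.9910 = 0.6161
P_K = P₀×ρ^K = 0.6161 × 0.38938^4 = 0.6161 × 0.02299 = 0.01416
λ_eff = λ(1-P_K) = 4.4 × (1 - 0.01416) = 4.4 × 0.98584 = 4.3377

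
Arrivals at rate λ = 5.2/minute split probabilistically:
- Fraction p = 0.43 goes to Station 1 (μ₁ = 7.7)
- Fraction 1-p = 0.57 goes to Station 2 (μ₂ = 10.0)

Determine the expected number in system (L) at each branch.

Effective rates: λ₁ = 5.2×0.43 = 2.236, λ₂ = 5.2×0.57 = 2.964
Station 1: ρ₁ = 2.236/7.7 = 0.2904, L₁ = ρ₁/(1-ρ₁) = 0.2904/(1-0.2904) = 0.4092
Station 2: ρ₂ = 2.964/10.0 = 0.2964, L₂ = ρ₂/(1-ρ₂) = 0.2964/(1-0.2964) = 0.4213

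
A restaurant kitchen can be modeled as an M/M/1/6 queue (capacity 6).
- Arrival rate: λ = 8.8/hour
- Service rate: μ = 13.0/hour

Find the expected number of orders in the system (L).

ρ = λ/μ = 8.8/13.0 = 0.67692
P₀ = (1-ρ)/(1-ρ^(K+1)) = (1-0.67692)/(1-0.67692^7) = 0.3231/0.9349 = 0.3456
P_K = P₀×ρ^K = 0.3456 × 0.67692^6 = 0.3456 × 0.09621 = 0.03325
L = ρ[1 - (K+1)ρ^K + Kρ^(K+1)] / [(1-ρ)(1-ρ^(K+1))]
L = 0.67692 × (1 - 7×0.09621 + 6×0.06513) / ((1 - 0.67692) × (1 - 0.06513)) = 1.6076 orders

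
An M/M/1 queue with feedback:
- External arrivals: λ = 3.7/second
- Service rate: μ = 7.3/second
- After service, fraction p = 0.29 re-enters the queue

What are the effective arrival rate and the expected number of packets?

Effective arrival rate: λ_eff = λ/(1-p) = 3.7/(1-0.29) = 3.7/0.71 = 5.21127
ρ = λ_eff/μ = 5.21127/7.3 = 0.71387
L = ρ/(1-ρ) = 0.71387/(1-0.71387) = 2.4949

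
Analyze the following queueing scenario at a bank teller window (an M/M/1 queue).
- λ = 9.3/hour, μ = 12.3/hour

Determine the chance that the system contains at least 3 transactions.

ρ = λ/μ = 9.3/12.3 = 0.756098
P(N ≥ n) = ρⁿ
P(N ≥ 3) = 0.756098^3
P(N ≥ 3) = 0.4322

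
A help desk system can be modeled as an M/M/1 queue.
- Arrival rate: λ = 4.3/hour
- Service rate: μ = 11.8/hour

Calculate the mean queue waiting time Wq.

First, compute utilization: ρ = λ/μ = 4.3/11.8 = 0.3644
For M/M/1: Wq = λ/(μ(μ-λ))
Wq = 4.3/(11.8 × (11.8-4.3))
Wq = 4.3/(11.8 × 7.50)
Wq = 0.04859 hours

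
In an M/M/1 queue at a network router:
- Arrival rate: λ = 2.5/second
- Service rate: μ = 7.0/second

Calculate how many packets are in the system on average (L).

ρ = λ/μ = 2.5/7.0 = 0.3571
For M/M/1: L = λ/(μ-λ)
L = 2.5/(7.0-2.5) = 2.5/4.50
L = 0.5556 packets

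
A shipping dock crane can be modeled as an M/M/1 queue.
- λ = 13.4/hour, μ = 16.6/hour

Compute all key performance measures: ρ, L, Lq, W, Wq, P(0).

Step 1: ρ = λ/μ = 13.4/16.6 = 0.8072
Step 2: L = λ/(μ-λ) = 13.4/3.20 = 4.1875
Step 3: Lq = λ²/(μ(μ-λ)) = 179.56/(16.6×3.20) = 3.3803
Step 4: W = 1/(μ-λ) = 1/3.20 = 0.3125
Step 5: Wq = λ/(μ(μ-λ)) = 13.4/(16.6×3.20) = 0.2523
Step 6: P(0) = 1-ρ = 0.1928
Verify: L = λW = 13.4×0.3125 = 4.1875 ✔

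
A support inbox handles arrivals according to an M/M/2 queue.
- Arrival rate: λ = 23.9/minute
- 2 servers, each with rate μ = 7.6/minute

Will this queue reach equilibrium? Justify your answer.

Stability requires ρ = λ/(cμ) < 1
ρ = 23.9/(2 × 7.6) = 23.9/15.20 = 1.5724
Since 1.5724 ≥ 1, the system is UNSTABLE.
Need c > λ/μ = 23.9/7.6 = 3.14.
Minimum servers needed: c = 4.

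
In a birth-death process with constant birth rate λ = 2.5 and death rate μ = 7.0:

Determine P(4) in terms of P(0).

For constant rates: P(n)/P(0) = (λ/μ)^n
P(4)/P(0) = (2.5/7.0)^4 = 0.35714^4 = 0.01627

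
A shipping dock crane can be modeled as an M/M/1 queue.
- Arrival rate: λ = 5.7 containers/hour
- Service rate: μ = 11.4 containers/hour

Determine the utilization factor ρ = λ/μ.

Server utilization: ρ = λ/μ
ρ = 5.7/11.4 = 0.5000
The server is busy 50.00% of the time.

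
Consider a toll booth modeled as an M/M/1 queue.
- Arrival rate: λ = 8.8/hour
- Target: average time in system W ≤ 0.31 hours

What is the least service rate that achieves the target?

For M/M/1: W = 1/(μ-λ)
Need W ≤ 0.31, so 1/(μ-λ) ≤ 0.31
μ - λ ≥ 1/0.31 = 3.2258
μ ≥ 8.8 + 3.2258 = 12.0258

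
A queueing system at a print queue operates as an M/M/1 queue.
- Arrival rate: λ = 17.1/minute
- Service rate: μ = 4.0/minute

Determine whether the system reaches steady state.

Stability requires ρ = λ/(cμ) < 1
ρ = 17.1/(1 × 4.0) = 17.1/4.00 = 4.2750
Since 4.2750 ≥ 1, the system is UNSTABLE.
Queue grows without bound. Need μ > λ = 17.1.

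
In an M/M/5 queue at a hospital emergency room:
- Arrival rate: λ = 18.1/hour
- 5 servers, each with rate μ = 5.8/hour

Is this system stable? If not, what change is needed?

Stability requires ρ = λ/(cμ) < 1
ρ = 18.1/(5 × 5.8) = 18.1/29.00 = 0.6241
Since 0.6241 < 1, the system is STABLE.
The servers are busy 62.41% of the time.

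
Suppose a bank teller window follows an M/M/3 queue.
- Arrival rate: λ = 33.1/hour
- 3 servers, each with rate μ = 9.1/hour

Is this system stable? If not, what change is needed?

Stability requires ρ = λ/(cμ) < 1
ρ = 33.1/(3 × 9.1) = 33.1/27.30 = 1.2125
Since 1.2125 ≥ 1, the system is UNSTABLE.
Need c > λ/μ = 33.1/9.1 = 3.64.
Minimum servers needed: c = 4.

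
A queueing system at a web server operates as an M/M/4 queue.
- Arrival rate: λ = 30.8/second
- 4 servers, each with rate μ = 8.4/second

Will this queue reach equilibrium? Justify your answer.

Stability requires ρ = λ/(cμ) < 1
ρ = 30.8/(4 × 8.4) = 30.8/33.60 = 0.9167
Since 0.9167 < 1, the system is STABLE.
The servers are busy 91.67% of the time.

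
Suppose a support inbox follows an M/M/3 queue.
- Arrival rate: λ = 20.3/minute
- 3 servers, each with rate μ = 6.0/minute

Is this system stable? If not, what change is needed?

Stability requires ρ = λ/(cμ) < 1
ρ = 20.3/(3 × 6.0) = 20.3/18.00 = 1.1278
Since 1.1278 ≥ 1, the system is UNSTABLE.
Need c > λ/μ = 20.3/6.0 = 3.38.
Minimum servers needed: c = 4.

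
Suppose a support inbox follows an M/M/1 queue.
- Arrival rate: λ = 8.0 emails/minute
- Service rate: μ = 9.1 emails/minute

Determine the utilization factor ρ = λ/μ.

Server utilization: ρ = λ/μ
ρ = 8.0/9.1 = 0.8791
The server is busy 87.91% of the time.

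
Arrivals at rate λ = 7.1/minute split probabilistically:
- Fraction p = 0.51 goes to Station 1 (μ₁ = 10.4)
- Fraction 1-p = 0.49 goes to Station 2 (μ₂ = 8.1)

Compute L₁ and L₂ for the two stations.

Effective rates: λ₁ = 7.1×0.51 = 3.621, λ₂ = 7.1×0.49 = 3.479
Station 1: ρ₁ = 3.621/10.4 = 0.34817, L₁ = ρ₁/(1-ρ₁) = 0.34817/(1-0.34817) = 0.5341
Station 2: ρ₂ = 3.479/8.1 = 0.42951, L₂ = ρ₂/(1-ρ₂) = 0.42951/(1-0.42951) = 0.7529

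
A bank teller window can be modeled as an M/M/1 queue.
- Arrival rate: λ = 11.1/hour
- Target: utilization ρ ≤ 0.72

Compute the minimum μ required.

ρ = λ/μ, so μ = λ/ρ
μ ≥ 11.1/0.72 = 15.4167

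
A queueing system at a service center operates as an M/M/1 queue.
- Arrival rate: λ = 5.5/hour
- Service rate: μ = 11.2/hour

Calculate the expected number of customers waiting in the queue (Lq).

ρ = λ/μ = 5.5/11.2 = 0.4911
For M/M/1: Lq = λ²/(μ(μ-λ))
Lq = 30.25/(11.2 × 5.70)
Lq = 0.4738 customers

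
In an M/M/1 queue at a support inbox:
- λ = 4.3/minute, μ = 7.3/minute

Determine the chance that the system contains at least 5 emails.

ρ = λ/μ = 4.3/7.3 = 0.58904
P(N ≥ n) = ρⁿ
P(N ≥ 5) = 0.58904^5
P(N ≥ 5) = 0.07091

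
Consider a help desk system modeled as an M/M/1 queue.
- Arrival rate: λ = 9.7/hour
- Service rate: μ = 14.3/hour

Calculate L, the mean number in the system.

ρ = λ/μ = 9.7/14.3 = 0.6783
For M/M/1: L = λ/(μ-λ)
L = 9.7/(14.3-9.7) = 9.7/4.60
L = 2.1087 tickets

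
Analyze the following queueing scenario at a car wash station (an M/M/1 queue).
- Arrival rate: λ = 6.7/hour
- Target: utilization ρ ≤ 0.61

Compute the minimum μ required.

ρ = λ/μ, so μ = λ/ρ
μ ≥ 6.7/0.61 = 10.9836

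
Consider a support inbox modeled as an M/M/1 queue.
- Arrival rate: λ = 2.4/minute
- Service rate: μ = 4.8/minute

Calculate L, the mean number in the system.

ρ = λ/μ = 2.4/4.8 = 0.5000
For M/M/1: L = λ/(μ-λ)
L = 2.4/(4.8-2.4) = 2.4/2.40
L = 1.0000 emails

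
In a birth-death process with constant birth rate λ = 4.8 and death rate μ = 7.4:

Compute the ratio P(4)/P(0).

For constant rates: P(n)/P(0) = (λ/μ)^n
P(4)/P(0) = (4.8/7.4)^4 = 0.6486^4 = 0.1770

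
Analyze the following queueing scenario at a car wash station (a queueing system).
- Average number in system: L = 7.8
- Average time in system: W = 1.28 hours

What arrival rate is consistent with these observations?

Little's Law: L = λW, so λ = L/W
λ = 7.8/1.28 = 6.0938 cars/hour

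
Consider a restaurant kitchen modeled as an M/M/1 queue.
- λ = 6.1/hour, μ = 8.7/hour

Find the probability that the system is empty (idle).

ρ = λ/μ = 6.1/8.7 = 0.7011
P(0) = 1 - ρ = 1 - 0.7011 = 0.2989
The server is idle 29.89% of the time.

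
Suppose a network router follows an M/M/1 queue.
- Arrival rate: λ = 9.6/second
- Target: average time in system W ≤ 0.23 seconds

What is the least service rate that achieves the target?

For M/M/1: W = 1/(μ-λ)
Need W ≤ 0.23, so 1/(μ-λ) ≤ 0.23
μ - λ ≥ 1/0.23 = 4.3478
μ ≥ 9.6 + 4.3478 = 13.9478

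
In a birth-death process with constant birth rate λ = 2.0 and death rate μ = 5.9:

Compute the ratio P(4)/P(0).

For constant rates: P(n)/P(0) = (λ/μ)^n
P(4)/P(0) = (2.0/5.9)^4 = 0.33898^4 = 0.01320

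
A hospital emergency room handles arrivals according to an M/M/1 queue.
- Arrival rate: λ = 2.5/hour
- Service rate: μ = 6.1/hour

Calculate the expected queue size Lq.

ρ = λ/μ = 2.5/6.1 = 0.4098
For M/M/1: Lq = λ²/(μ(μ-λ))
Lq = 6.25/(6.1 × 3.60)
Lq = 0.2846 patients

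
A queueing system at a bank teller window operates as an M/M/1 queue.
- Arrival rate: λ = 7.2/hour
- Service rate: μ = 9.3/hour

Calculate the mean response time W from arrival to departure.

First, compute utilization: ρ = λ/μ = 7.2/9.3 = 0.7742
For M/M/1: W = 1/(μ-λ)
W = 1/(9.3-7.2) = 1/2.10
W = 0.4762 hours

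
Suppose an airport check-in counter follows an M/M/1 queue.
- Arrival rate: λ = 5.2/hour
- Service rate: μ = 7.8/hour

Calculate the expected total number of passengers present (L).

ρ = λ/μ = 5.2/7.8 = 0.6667
For M/M/1: L = λ/(μ-λ)
L = 5.2/(7.8-5.2) = 5.2/2.60
L = 2.0000 passengers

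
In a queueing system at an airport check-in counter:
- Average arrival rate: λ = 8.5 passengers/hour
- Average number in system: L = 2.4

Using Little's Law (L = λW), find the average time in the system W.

Little's Law: L = λW, so W = L/λ
W = 2.4/8.5 = 0.2824 hours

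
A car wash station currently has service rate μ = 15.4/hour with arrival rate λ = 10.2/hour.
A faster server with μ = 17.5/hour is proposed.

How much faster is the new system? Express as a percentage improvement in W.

System 1: ρ₁ = 10.2/15.4 = 0.6623, W₁ = 1/(15.4-10.2) = 0.19231
System 2: ρ₂ = 10.2/17.5 = 0.5829, W₂ = 1/(17.5-10.2) = 0.13699
Improvement: (W₁-W₂)/W₁ = (0.19231-0.13699)/0.19231 = 28.77%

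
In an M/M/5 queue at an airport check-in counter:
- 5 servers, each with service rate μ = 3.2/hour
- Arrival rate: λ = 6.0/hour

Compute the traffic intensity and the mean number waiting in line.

Traffic intensity: ρ = λ/(cμ) = 6.0/(5×3.2) = 0.3750
Since ρ = 0.3750 < 1, system is stable.
Offered load a = λ/μ = cρ = 6.0/3.2 = 1.8750
P₀ = [ Σₙ₌₀^4 aⁿ/n! + a^5/(5!(1-ρ)) ]⁻¹
Σ = a^0/0! + a^1/1! + a^2/2! + a^3/3! + a^4/4! = 1.0000 + 1.8750 + 1.7578 + 1.0986 + 0.5150 = 6.2464
a^5/(5!(1-ρ)) = 23.1743/(120 × 0.6250) = 0.3090
P₀ = 1/(6.2464 + 0.3090) = 0.1525
Lq = P₀·a^5·ρ / (5!(1-ρ)²) = 0.15255 × 23.1743 × 0.37500 / (120 × 0.39062) = 0.02828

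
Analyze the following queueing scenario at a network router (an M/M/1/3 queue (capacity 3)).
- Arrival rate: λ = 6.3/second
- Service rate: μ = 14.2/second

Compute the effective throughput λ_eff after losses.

ρ = λ/μ = 6.3/14.2 = 0.44366
P₀ = (1-ρ)/(1-ρ^(K+1)) = (1-0.44366)/(1-0.44366^4) = 0.55634/0.96126 = 0.5788
P_K = P₀×ρ^K = 0.57876 × 0.44366^3 = 0.57876 × 0.087327 = 0.05054
λ_eff = λ(1-P_K) = 6.3 × (1 - 0.05054) = 6.3 × 0.94946 = 5.9816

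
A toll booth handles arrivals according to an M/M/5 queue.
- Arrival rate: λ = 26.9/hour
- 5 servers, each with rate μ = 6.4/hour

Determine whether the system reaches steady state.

Stability requires ρ = λ/(cμ) < 1
ρ = 26.9/(5 × 6.4) = 26.9/32.00 = 0.8406
Since 0.8406 < 1, the system is STABLE.
The servers are busy 84.06% of the time.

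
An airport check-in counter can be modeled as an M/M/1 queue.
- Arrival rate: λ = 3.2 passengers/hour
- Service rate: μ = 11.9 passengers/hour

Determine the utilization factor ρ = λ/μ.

Server utilization: ρ = λ/μ
ρ = 3.2/11.9 = 0.2689
The server is busy 26.89% of the time.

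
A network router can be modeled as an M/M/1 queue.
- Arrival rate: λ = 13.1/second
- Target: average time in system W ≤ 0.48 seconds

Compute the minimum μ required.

For M/M/1: W = 1/(μ-λ)
Need W ≤ 0.48, so 1/(μ-λ) ≤ 0.48
μ - λ ≥ 1/0.48 = 2.0833
μ ≥ 13.1 + 2.0833 = 15.1833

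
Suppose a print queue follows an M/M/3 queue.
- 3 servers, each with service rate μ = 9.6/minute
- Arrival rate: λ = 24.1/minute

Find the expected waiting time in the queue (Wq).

Traffic intensity: ρ = λ/(cμ) = 24.1/(3×9.6) = 0.8368
Since ρ = 0.8368 < 1, system is stable.
Offered load a = λ/μ = cρ = 24.1/9.6 = 2.5104
P₀ = [ Σₙ₌₀^2 aⁿ/n! + a^3/(3!(1-ρ)) ]⁻¹
Σ = a^0/0! + a^1/1! + a^2/2! = 1.0000 + 2.5104 + 3.1511 = 6.6615
a^3/(3!(1-ρ)) = 15.821127/(6 × 0.16319444) = 16.1577
P₀ = 1/(6.6615 + 16.1577) = 0.04382
Lq = P₀·a^3·ρ / (3!(1-ρ)²) = 0.04382 × 15.8211 × 0.8368 / (6 × 0.02663) = 3.6308
Wq = Lq/λ = 3.6308/24.1 = 0.1507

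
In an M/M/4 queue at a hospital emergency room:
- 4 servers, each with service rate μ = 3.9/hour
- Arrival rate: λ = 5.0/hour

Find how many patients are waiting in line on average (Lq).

Traffic intensity: ρ = λ/(cμ) = 5.0/(4×3.9) = 0.3205
Since ρ = 0.3205 < 1, system is stable.
Offered load a = λ/μ = cρ = 5.0/3.9 = 1.2821
P₀ = [ Σₙ₌₀^3 aⁿ/n! + a^4/(4!(1-ρ)) ]⁻¹
Σ = a^0/0! + a^1/1! + a^2/2! + a^3/3! = 1.0000 + 1.2821 + 0.8218 + 0.3512 = 3.4551
a^4/(4!(1-ρ)) = 2.7016/(24 × 0.6795) = 0.1657
P₀ = 1/(3.4551 + 0.1657) = 0.2762
Lq = P₀·a^4·ρ / (4!(1-ρ)²) = 0.2762 × 2.7016 × 0.3205 / (24 × 0.4617) = 0.02158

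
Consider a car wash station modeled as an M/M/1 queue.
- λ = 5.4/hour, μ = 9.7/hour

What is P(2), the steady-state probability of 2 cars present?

ρ = λ/μ = 5.4/9.7 = 0.5567
P(n) = (1-ρ)ρⁿ
P(2) = (1-0.5567) × 0.5567^2
P(2) = 0.4433 × 0.3099
P(2) = 0.1374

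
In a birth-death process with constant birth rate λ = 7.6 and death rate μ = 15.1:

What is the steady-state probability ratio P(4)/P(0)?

For constant rates: P(n)/P(0) = (λ/μ)^n
P(4)/P(0) = (7.6/15.1)^4 = 0.5033^4 = 0.06417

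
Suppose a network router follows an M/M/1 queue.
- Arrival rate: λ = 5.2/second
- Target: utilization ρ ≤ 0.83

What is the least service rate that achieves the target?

ρ = λ/μ, so μ = λ/ρ
μ ≥ 5.2/0.83 = 6.2651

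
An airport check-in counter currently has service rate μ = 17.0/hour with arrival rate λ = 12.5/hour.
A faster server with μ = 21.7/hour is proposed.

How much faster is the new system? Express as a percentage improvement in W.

System 1: ρ₁ = 12.5/17.0 = 0.7353, W₁ = 1/(17.0-12.5) = 0.222222
System 2: ρ₂ = 12.5/21.7 = 0.5760, W₂ = 1/(21.7-12.5) = 0.108696
Improvement: (W₁-W₂)/W₁ = (0.222222-0.108696)/0.222222 = 51.09%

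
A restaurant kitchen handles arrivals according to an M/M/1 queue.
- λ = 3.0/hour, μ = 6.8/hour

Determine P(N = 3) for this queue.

ρ = λ/μ = 3.0/6.8 = 0.4412
P(n) = (1-ρ)ρⁿ
P(3) = (1-0.4412) × 0.4412^3
P(3) = 0.5588 × 0.08588
P(3) = 0.04799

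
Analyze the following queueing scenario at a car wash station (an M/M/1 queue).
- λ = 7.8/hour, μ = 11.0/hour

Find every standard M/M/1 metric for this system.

Step 1: ρ = λ/μ = 7.8/11.0 = 0.7091
Step 2: L = λ/(μ-λ) = 7.8/3.20 = 2.4375
Step 3: Lq = λ²/(μ(μ-λ)) = 60.84/(11.0×3.20) = 1.7284
Step 4: W = 1/(μ-λ) = 1/3.20 = 0.3125
Step 5: Wq = λ/(μ(μ-λ)) = 7.8/(11.0×3.20) = 0.2216
Step 6: P(0) = 1-ρ = 0.2909
Verify: L = λW = 7.8×0.3125 = 2.4375 ✔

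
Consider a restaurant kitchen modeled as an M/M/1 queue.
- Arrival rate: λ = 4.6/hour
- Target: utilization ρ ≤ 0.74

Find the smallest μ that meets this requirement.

ρ = λ/μ, so μ = λ/ρ
μ ≥ 4.6/0.74 = 6.2162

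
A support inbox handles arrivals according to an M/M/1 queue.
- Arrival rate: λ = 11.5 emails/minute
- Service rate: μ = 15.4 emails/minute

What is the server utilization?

Server utilization: ρ = λ/μ
ρ = 11.5/15.4 = 0.7468
The server is busy 74.68% of the time.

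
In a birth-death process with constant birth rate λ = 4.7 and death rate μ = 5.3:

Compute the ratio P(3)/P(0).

For constant rates: P(n)/P(0) = (λ/μ)^n
P(3)/P(0) = (4.7/5.3)^3 = 0.8868^3 = 0.6974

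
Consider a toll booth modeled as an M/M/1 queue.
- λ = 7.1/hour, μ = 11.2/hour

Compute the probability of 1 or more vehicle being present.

ρ = λ/μ = 7.1/11.2 = 0.6339
P(N ≥ n) = ρⁿ
P(N ≥ 1) = 0.6339^1
P(N ≥ 1) = 0.6339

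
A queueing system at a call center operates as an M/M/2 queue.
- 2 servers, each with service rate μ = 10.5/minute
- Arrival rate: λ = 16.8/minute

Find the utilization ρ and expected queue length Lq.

Traffic intensity: ρ = λ/(cμ) = 16.8/(2×10.5) = 0.8000
Since ρ = 0.8000 < 1, system is stable.
Offered load a = λ/μ = cρ = 16.8/10.5 = 1.6000
P₀ = [ Σₙ₌₀^1 aⁿ/n! + a^2/(2!(1-ρ)) ]⁻¹
Σ = a^0/0! + a^1/1! = 1.0000 + 1.6000 = 2.6000
a^2/(2!(1-ρ)) = 2.5600/(2 × 0.2000) = 6.4000
P₀ = 1/(2.6000 + 6.4000) = 0.1111
Lq = P₀·a^2·ρ / (2!(1-ρ)²) = 0.11111 × 2.5600 × 0.80000 / (2 × 0.040000) = 2.8444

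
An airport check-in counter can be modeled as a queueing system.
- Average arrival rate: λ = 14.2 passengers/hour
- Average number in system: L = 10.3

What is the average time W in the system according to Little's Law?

Little's Law: L = λW, so W = L/λ
W = 10.3/14.2 = 0.7254 hours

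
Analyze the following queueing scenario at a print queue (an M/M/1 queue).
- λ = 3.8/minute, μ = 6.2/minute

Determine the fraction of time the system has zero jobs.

ρ = λ/μ = 3.8/6.2 = 0.6129
P(0) = 1 - ρ = 1 - 0.6129 = 0.3871
The server is idle 38.71% of the time.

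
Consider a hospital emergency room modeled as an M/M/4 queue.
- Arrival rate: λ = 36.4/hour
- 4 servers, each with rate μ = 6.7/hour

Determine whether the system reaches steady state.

Stability requires ρ = λ/(cμ) < 1
ρ = 36.4/(4 × 6.7) = 36.4/26.80 = 1.3582
Since 1.3582 ≥ 1, the system is UNSTABLE.
Need c > λ/μ = 36.4/6.7 = 5.43.
Minimum servers needed: c = 6.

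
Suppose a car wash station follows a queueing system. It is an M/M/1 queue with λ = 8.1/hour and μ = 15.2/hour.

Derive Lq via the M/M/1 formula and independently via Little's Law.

Method 1 (direct): Lq = λ²/(μ(μ-λ)) = 65.61/(15.2 × 7.10) = 0.6080

Method 2 (Little's Law):
W = 1/(μ-λ) = 1/7.10 = 0.14085
Wq = W - 1/μ = 0.14085 - 0.065789 = 0.07506
Lq = λWq = 8.1 × 0.07506 = 0.6080 ✔ (matches Method 1)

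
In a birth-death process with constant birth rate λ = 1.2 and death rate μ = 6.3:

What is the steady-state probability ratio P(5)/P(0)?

For constant rates: P(n)/P(0) = (λ/μ)^n
P(5)/P(0) = (1.2/6.3)^5 = 0.190476^5 = 0.0002507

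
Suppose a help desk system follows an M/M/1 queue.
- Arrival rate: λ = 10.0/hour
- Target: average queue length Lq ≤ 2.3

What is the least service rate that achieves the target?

For M/M/1: Lq = λ²/(μ(μ-λ))
Need Lq ≤ 2.3, i.e. μ(μ-λ) ≥ λ²/2.3
μ² - 10.0μ - 100.00/2.3 ≥ 0  →  μ² - 10.0μ - 43.47826 ≥ 0
Quadratic formula (positive root): μ = [λ + √(λ² + 4×43.47826)]/2
Discriminant: 100.00 + 4×43.47826 = 273.9130, √273.9130 = 16.5503
μ ≥ (10.0 + 16.5503)/2 = 13.2752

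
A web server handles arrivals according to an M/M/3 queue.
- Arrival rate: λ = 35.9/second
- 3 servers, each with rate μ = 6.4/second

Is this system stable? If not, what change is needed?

Stability requires ρ = λ/(cμ) < 1
ρ = 35.9/(3 × 6.4) = 35.9/19.20 = 1.8698
Since 1.8698 ≥ 1, the system is UNSTABLE.
Need c > λ/μ = 35.9/6.4 = 5.61.
Minimum servers needed: c = 6.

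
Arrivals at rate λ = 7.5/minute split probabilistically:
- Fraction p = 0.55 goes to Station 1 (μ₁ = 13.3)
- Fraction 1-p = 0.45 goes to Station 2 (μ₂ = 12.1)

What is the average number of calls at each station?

Effective rates: λ₁ = 7.5×0.55 = 4.125, λ₂ = 7.5×0.45 = 3.375
Station 1: ρ₁ = 4.125/13.3 = 0.31015, L₁ = ρ₁/(1-ρ₁) = 0.31015/(1-0.31015) = 0.4496
Station 2: ρ₂ = 3.375/12.1 = 0.2789, L₂ = ρ₂/(1-ρ₂) = 0.2789/(1-0.2789) = 0.3868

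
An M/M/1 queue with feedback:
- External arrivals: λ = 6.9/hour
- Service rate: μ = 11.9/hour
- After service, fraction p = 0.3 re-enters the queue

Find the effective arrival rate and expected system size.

Effective arrival rate: λ_eff = λ/(1-p) = 6.9/(1-0.3) = 6.9/0.70 = 9.85714
ρ = λ_eff/μ = 9.85714/11.9 = 0.828331
L = ρ/(1-ρ) = 0.828331/(1-0.828331) = 4.8252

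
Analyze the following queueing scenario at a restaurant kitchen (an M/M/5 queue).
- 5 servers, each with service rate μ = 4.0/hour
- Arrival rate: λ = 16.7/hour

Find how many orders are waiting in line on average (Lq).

Traffic intensity: ρ = λ/(cμ) = 16.7/(5×4.0) = 0.8350
Since ρ = 0.8350 < 1, system is stable.
Offered load a = λ/μ = cρ = 16.7/4.0 = 4.1750
P₀ = [ Σₙ₌₀^4 aⁿ/n! + a^5/(5!(1-ρ)) ]⁻¹
Σ = a^0/0! + a^1/1! + a^2/2! + a^3/3! + a^4/4! = 1.000000 + 4.175000 + 8.715312 + 12.12881 + 12.65945 = 38.6786
a^5/(5!(1-ρ)) = 1268.4764/(120 × 0.1650) = 64.0645
P₀ = 1/(38.6786 + 64.0645) = 0.009733
Lq = P₀·a^5·ρ / (5!(1-ρ)²) = 0.0097330 × 1268.4764 × 0.83500 / (120 × 0.027225) = 3.1555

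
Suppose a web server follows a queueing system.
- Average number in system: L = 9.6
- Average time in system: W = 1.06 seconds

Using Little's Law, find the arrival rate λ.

Little's Law: L = λW, so λ = L/W
λ = 9.6/1.06 = 9.0566 requests/second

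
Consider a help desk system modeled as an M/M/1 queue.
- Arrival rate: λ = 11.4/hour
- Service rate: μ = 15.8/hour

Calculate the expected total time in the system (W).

First, compute utilization: ρ = λ/μ = 11.4/15.8 = 0.7215
For M/M/1: W = 1/(μ-λ)
W = 1/(15.8-11.4) = 1/4.40
W = 0.2273 hours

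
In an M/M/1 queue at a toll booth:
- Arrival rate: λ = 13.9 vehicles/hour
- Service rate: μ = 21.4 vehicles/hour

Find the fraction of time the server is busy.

Server utilization: ρ = λ/μ
ρ = 13.9/21.4 = 0.6495
The server is busy 64.95% of the time.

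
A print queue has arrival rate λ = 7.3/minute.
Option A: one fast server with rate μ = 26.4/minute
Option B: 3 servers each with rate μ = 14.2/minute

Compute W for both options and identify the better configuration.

Option A: single server μ = 26.4 (M/M/1)
  ρ_A = 7.3/26.4 = 0.2765
  W_A = 1/(μ-λ) = 1/(26.4-7.3) = 1/19.10 = 0.05236

Option B: 3 servers μ = 14.2 (M/M/3)
  ρ_B = λ/(cμ) = 7.3/(3×14.2) = 0.1714
  Offered load a = λ/μ = cρ = 7.3/14.2 = 0.5141
  P₀ = [ Σₙ₌₀^2 aⁿ/n! + a^3/(3!(1-ρ)) ]⁻¹
  Σ = a^0/0! + a^1/1! + a^2/2! = 1.0000 + 0.5141 + 0.1321 = 1.6462
  a^3/(3!(1-ρ)) = 0.13586/(6 × 0.82864) = 0.02733
  P₀ = 1/(1.6462 + 0.02733) = 0.5975
  Lq = P₀·a^3·ρ / (3!(1-ρ)²) = 0.59753 × 0.13586 × 0.17136 / (6 × 0.68664) = 0.003377
  Wq_B = Lq/λ = 0.00337673/7.3 = 0.00046257
  W_B = Wq_B + 1/μ = 0.00046257 + 0.070423 = 0.07089

Since W_A = 0.05236 < W_B = 0.07089, Option A (single fast server) has the shorter time in system.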